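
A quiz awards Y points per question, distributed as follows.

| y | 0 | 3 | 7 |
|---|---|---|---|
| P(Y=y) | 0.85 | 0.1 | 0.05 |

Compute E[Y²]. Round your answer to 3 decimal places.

E[Y²] = (0)²(0.85) + (3)²(0.1) + (7)²(0.05) = 3.35

3.350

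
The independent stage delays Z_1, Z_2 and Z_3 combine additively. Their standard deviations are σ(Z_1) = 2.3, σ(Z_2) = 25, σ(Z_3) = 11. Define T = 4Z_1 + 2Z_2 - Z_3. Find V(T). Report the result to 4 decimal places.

2705.6400

V(Z_1) = 5.29, V(Z_2) = 625, V(Z_3) = 121
By independence, V(T) = (4)²V(Z_1) + (2)²V(Z_2) + (-1)²V(Z_3)
= (4)²·5.29 + (2)²·625 + (-1)²·121 = 2705.64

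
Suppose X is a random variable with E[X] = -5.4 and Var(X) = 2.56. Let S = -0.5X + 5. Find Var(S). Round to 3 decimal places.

0.640

Var(-0.5X + 5) = (-0.5)²·Var(X) = 0.25·2.56 = 0.64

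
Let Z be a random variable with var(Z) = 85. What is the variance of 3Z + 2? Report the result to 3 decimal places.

var(3Z + 2) = (3)²·var(Z) = 9·85 = 765

765.000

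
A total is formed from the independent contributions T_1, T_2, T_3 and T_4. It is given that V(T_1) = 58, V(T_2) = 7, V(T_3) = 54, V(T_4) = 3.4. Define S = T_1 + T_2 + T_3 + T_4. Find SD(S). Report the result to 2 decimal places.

11.06

By independence, V(S) = (1)²V(T_1) + (1)²V(T_2) + (1)²V(T_3) + (1)²V(T_4)
= (1)²·58 + (1)²·7 + (1)²·54 + (1)²·3.4 = 122.4
SD(S) = √122.4 ≈ 11.06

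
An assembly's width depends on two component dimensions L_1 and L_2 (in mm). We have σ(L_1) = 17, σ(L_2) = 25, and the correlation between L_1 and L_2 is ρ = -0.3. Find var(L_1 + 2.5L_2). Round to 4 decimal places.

var(L_1) = (17)² = 289;  var(L_2) = (25)² = 625
Cov(L_1,L_2) = ρ·σ(L_1)·σ(L_2) = -0.3·17·25 = -127.5
var(L_1 + 2.5L_2) = (1)²·var(L_1) + (2.5)²·var(L_2) + 2·(1)·(2.5)·Cov(L_1,L_2)
= 1·289 + 6.25·625 + 5·-127.5 = 3557.75

3557.7500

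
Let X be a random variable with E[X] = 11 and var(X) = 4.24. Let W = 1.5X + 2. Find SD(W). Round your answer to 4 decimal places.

3.0887

var(1.5X + 2) = (1.5)²·4.24 = 9.54
SD(W) = √9.54 ≈ 3.0887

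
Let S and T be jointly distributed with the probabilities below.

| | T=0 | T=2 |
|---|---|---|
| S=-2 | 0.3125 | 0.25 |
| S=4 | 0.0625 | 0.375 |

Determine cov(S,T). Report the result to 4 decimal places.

1.2188

E[S] = 0.625,  E[T] = 1.25
E[ST] = 2
cov(S,T) = E[ST] − E[S]E[T] = 2 − (0.625)(1.25) = 1.21875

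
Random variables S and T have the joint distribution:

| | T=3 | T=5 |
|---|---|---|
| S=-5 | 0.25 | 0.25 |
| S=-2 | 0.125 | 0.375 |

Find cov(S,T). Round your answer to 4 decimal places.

0.3750

E[S] = -3.5,  E[T] = 4.25
E[ST] = -14.5
cov(S,T) = E[ST] − E[S]E[T] = -14.5 − (-3.5)(4.25) = 0.375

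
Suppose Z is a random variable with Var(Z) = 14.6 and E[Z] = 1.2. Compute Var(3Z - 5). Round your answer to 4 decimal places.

Var(3Z - 5) = (3)²·Var(Z) = 9·14.6 = 131.4

131.4000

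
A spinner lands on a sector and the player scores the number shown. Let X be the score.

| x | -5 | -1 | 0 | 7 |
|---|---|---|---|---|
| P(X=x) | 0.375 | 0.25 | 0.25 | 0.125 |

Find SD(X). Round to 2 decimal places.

3.77

E[X] = (-5)(0.375) + (-1)(0.25) + (0)(0.25) + (7)(0.125) = -1.25
E[X²] = (-5)²(0.375) + (-1)²(0.25) + (0)²(0.25) + (7)²(0.125) = 15.75
var(X) = E[X²] − (E[X])² = 15.75 − (-1.25)² = 14.1875
SD(X) = √14.1875 ≈ 3.77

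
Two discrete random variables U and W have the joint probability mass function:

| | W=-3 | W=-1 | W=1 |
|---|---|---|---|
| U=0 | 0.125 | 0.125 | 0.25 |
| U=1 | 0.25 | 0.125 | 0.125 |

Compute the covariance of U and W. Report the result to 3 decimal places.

E[U] = 0.5,  E[W] = -1
E[UW] = -0.75
cov(U,W) = E[UW] − E[U]E[W] = -0.75 − (0.5)(-1) = -0.25

-0.250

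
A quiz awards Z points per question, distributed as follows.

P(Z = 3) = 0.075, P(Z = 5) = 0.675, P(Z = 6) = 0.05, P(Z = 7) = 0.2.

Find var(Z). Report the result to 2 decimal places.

E[Z] = (3)(0.075) + (5)(0.675) + (6)(0.05) + (7)(0.2) = 5.3
E[Z²] = (3)²(0.075) + (5)²(0.675) + (6)²(0.05) + (7)²(0.2) = 29.15
var(Z) = E[Z²] − (E[Z])² = 29.15 − (5.3)² = 1.06

1.06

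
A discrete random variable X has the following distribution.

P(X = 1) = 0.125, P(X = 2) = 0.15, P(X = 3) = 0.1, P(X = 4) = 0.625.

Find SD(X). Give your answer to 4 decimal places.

E[X] = (1)(0.125) + (2)(0.15) + (3)(0.1) + (4)(0.625) = 3.225
E[X²] = (1)²(0.125) + (2)²(0.15) + (3)²(0.1) + (4)²(0.625) = 11.625
V(X) = E[X²] − (E[X])² = 11.625 − (3.225)² = 1.224375
SD(X) = √1.224375 ≈ 1.1065

1.1065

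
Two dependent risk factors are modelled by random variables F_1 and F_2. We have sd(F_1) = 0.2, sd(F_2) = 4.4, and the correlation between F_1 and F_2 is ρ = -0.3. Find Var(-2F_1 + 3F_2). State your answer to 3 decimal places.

177.568

Var(F_1) = (0.2)² = 0.04;  Var(F_2) = (4.4)² = 19.36
Cov(F_1,F_2) = ρ·sd(F_1)·sd(F_2) = -0.3·0.2·4.4 = -0.264
Var(-2F_1 + 3F_2) = (-2)²·Var(F_1) + (3)²·Var(F_2) + 2·(-2)·(3)·Cov(F_1,F_2)
= 4·0.04 + 9·19.36 + -12·-0.264 = 177.568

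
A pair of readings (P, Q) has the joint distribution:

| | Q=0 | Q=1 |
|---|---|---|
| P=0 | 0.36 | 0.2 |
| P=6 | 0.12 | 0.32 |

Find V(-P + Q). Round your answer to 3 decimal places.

8.026

E[P] = 2.64,  E[Q] = 0.52,  E[PQ] = 1.92
V(P) = 15.84 − (2.64)² = 8.8704;  V(Q) = 0.52 − (0.52)² = 0.2496
cov(P,Q) = 1.92 − (2.64)(0.52) = 0.5472
V(-P + Q) = (-1)²·8.8704 + (1)²·0.2496 + 2·(-1)·(1)·0.5472 = 8.0256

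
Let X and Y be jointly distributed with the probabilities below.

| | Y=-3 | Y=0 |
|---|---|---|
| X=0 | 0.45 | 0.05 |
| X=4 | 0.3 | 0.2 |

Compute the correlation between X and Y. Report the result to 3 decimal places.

E[X] = 2,  E[Y] = -2.25
E[XY] = -3.6
cov(X,Y) = E[XY] − E[X]E[Y] = -3.6 − (2)(-2.25) = 0.9
var(X) = 4,  var(Y) = 1.6875
ρ = 0.9 / √(4·1.6875) ≈ 0.346

0.346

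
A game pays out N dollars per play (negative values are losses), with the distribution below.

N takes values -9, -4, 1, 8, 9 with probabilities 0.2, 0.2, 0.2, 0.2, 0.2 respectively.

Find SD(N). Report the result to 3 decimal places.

6.899

E[N] = (-9)(0.2) + (-4)(0.2) + (1)(0.2) + (8)(0.2) + (9)(0.2) = 1
E[N²] = (-9)²(0.2) + (-4)²(0.2) + (1)²(0.2) + (8)²(0.2) + (9)²(0.2) = 48.6
Var(N) = E[N²] − (E[N])² = 48.6 − (1)² = 47.6
SD(N) = √47.6 ≈ 6.899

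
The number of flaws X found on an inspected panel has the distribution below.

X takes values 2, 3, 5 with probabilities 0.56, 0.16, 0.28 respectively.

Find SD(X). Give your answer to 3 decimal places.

E[X] = (2)(0.56) + (3)(0.16) + (5)(0.28) = 3
E[X²] = (2)²(0.56) + (3)²(0.16) + (5)²(0.28) = 10.68
var(X) = E[X²] − (E[X])² = 10.68 − (3)² = 1.68
SD(X) = √1.68 ≈ 1.296

1.296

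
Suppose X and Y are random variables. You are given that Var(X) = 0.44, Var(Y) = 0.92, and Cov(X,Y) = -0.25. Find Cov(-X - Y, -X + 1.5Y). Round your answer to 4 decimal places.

Cov(-X - Y, -X + 1.5Y) = (-1)(-1)Var(X) + (-1)(1.5)Var(Y) + [(-1)(1.5) + (-1)(-1)]Cov(X,Y)
= 1·0.44 + -1.5·0.92 + -0.5·-0.25 = -0.815

-0.8150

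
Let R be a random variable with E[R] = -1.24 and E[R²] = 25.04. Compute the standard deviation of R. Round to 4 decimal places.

4.8479

Var(R) = 25.04 − (-1.24)² = 23.5024
sd(R) = √23.5024 ≈ 4.8479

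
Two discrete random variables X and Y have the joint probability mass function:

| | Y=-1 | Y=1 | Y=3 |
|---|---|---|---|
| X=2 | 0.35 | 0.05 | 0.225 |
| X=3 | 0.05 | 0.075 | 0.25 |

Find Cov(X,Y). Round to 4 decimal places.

E[X] = 2.375,  E[Y] = 1.15
E[XY] = 3.075
Cov(X,Y) = E[XY] − E[X]E[Y] = 3.075 − (2.375)(1.15) = 0.34375

0.3438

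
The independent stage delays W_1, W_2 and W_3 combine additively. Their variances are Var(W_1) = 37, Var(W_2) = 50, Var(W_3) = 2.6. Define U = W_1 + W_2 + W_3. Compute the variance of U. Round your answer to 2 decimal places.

89.60

By independence, Var(U) = (1)²Var(W_1) + (1)²Var(W_2) + (1)²Var(W_3)
= (1)²·37 + (1)²·50 + (1)²·2.6 = 89.6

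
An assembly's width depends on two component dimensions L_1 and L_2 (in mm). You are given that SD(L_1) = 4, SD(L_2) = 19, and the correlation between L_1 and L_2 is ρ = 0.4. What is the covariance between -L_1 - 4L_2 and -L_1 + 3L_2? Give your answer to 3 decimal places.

-4285.600

Var(L_1) = (4)² = 16;  Var(L_2) = (19)² = 361
cov(L_1,L_2) = ρ·SD(L_1)·SD(L_2) = 0.4·4·19 = 30.4
cov(-L_1 - 4L_2, -L_1 + 3L_2) = (-1)(-1)Var(L_1) + (-4)(3)Var(L_2) + [(-1)(3) + (-4)(-1)]cov(L_1,L_2)
= 1·16 + -12·361 + 1·30.4 = -4285.6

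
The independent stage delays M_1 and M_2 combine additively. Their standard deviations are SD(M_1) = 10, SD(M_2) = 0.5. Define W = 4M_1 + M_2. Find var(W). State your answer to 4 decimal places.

1600.2500

var(M_1) = 100, var(M_2) = 0.25
By independence, var(W) = (4)²var(M_1) + (1)²var(M_2)
= (4)²·100 + (1)²·0.25 = 1600.25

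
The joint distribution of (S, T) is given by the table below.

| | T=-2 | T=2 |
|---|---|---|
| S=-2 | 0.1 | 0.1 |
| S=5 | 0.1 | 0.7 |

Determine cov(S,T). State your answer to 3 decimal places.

E[S] = 3.6,  E[T] = 1.2
E[ST] = 6
cov(S,T) = E[ST] − E[S]E[T] = 6 − (3.6)(1.2) = 1.68

1.680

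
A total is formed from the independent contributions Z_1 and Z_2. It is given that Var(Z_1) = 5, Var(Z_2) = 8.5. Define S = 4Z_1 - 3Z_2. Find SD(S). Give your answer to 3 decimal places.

By independence, Var(S) = (4)²Var(Z_1) + (-3)²Var(Z_2)
= (4)²·5 + (-3)²·8.5 = 156.5
SD(S) = √156.5 ≈ 12.510

12.510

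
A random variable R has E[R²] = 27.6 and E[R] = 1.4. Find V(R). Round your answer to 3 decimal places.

V(R) = 27.6 − (1.4)² = 25.64

25.640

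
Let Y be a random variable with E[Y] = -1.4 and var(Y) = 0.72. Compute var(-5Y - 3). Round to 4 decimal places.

18.0000

var(-5Y - 3) = (-5)²·var(Y) = 25·0.72 = 18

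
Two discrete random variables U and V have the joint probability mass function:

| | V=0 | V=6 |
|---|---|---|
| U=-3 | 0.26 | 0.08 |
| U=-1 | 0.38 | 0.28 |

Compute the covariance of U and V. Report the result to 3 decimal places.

E[U] = -1.68,  E[V] = 2.16
E[UV] = -3.12
Cov(U,V) = E[UV] − E[U]E[V] = -3.12 − (-1.68)(2.16) = 0.5088

0.509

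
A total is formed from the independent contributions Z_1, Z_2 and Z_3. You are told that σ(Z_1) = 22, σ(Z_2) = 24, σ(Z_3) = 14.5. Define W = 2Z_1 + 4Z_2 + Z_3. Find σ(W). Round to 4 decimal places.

var(Z_1) = 484, var(Z_2) = 576, var(Z_3) = 210.25
By independence, var(W) = (2)²var(Z_1) + (4)²var(Z_2) + (1)²var(Z_3)
= (2)²·484 + (4)²·576 + (1)²·210.25 = 11362.25
σ(W) = √11362.25 ≈ 106.5939

106.5939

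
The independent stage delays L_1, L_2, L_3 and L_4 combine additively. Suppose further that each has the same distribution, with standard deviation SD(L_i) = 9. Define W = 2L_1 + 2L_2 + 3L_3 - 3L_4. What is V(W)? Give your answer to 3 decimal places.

2106.000

V(L_i) = (9)² = 81
By independence, V(W) = (2)²V(L_1) + (2)²V(L_2) + (3)²V(L_3) + (-3)²V(L_4)
= (2)²·81 + (2)²·81 + (3)²·81 + (-3)²·81 = 2106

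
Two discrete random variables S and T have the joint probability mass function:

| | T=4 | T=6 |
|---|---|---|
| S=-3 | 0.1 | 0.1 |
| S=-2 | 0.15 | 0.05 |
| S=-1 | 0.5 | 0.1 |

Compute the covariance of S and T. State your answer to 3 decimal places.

E[S] = -1.6,  E[T] = 4.5
E[ST] = -7.4
cov(S,T) = E[ST] − E[S]E[T] = -7.4 − (-1.6)(4.5) = -0.2

-0.200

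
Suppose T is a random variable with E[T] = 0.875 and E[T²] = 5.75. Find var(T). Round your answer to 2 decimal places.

4.98

var(T) = 5.75 − (0.875)² = 4.984375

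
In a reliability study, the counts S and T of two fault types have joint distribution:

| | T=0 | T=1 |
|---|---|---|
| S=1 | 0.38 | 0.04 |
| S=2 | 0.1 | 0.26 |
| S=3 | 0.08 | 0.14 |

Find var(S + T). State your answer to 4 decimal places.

1.2224

E[S] = 1.8,  E[T] = 0.44,  E[ST] = 0.98
var(S) = 3.84 − (1.8)² = 0.6;  var(T) = 0.44 − (0.44)² = 0.2464
Cov(S,T) = 0.98 − (1.8)(0.44) = 0.188
var(S + T) = (1)²·0.6 + (1)²·0.2464 + 2·(1)·(1)·0.188 = 1.2224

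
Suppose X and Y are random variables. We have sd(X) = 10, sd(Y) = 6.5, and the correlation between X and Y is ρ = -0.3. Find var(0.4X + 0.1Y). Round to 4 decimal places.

var(X) = (10)² = 100;  var(Y) = (6.5)² = 42.25
cov(X,Y) = ρ·sd(X)·sd(Y) = -0.3·10·6.5 = -19.5
var(0.4X + 0.1Y) = (0.4)²·var(X) + (0.1)²·var(Y) + 2·(0.4)·(0.1)·cov(X,Y)
= 0.16·100 + 0.01·42.25 + 0.08·-19.5 = 14.8625

14.8625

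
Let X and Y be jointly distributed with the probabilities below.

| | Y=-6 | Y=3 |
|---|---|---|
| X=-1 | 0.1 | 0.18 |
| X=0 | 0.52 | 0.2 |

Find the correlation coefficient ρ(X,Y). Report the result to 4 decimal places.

E[X] = -0.28,  E[Y] = -2.58
E[XY] = 0.06
cov(X,Y) = E[XY] − E[X]E[Y] = 0.06 − (-0.28)(-2.58) = -0.6624
V(X) = 0.2016,  V(Y) = 19.0836
ρ = -0.6624 / √(0.2016·19.0836) ≈ -0.3377

-0.3377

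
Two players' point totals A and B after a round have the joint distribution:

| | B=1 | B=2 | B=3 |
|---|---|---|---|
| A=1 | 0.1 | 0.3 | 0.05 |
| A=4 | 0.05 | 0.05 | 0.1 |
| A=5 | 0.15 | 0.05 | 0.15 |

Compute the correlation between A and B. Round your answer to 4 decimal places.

E[A] = 3,  E[B] = 2
E[AB] = 6.15
Cov(A,B) = E[AB] − E[A]E[B] = 6.15 − (3)(2) = 0.15
Var(A) = 3.4,  Var(B) = 0.6
ρ = 0.15 / √(3.4·0.6) ≈ 0.1050

0.1050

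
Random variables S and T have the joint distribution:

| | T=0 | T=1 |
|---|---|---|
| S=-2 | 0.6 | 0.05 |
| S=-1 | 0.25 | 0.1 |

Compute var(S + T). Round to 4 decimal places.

0.4500

E[S] = -1.65,  E[T] = 0.15,  E[ST] = -0.2
var(S) = 2.95 − (-1.65)² = 0.2275;  var(T) = 0.15 − (0.15)² = 0.1275
Cov(S,T) = -0.2 − (-1.65)(0.15) = 0.0475
var(S + T) = (1)²·0.2275 + (1)²·0.1275 + 2·(1)·(1)·0.0475 = 0.45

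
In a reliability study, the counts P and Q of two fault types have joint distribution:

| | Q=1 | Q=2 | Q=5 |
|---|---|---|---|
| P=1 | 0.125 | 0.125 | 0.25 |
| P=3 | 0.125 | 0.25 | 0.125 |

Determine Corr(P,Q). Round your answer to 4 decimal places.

E[P] = 2,  E[Q] = 2.875
E[PQ] = 5.375
Cov(P,Q) = E[PQ] − E[P]E[Q] = 5.375 − (2)(2.875) = -0.375
Var(P) = 1,  Var(Q) = 2.859375
ρ = -0.375 / √(1·2.859375) ≈ -0.2218

-0.2218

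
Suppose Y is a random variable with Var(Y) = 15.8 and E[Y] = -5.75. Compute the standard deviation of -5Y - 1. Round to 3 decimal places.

19.875

Var(-5Y - 1) = (-5)²·15.8 = 395
SD(-5Y - 1) = √395 ≈ 19.875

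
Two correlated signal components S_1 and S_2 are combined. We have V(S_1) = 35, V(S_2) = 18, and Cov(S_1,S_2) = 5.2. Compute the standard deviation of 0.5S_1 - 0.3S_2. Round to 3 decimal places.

V(0.5S_1 - 0.3S_2) = (0.5)²·V(S_1) + (-0.3)²·V(S_2) + 2·(0.5)·(-0.3)·Cov(S_1,S_2)
= 0.25·35 + 0.09·18 + -0.3·5.2 = 8.81
SD(0.5S_1 - 0.3S_2) = √8.81 ≈ 2.968

2.968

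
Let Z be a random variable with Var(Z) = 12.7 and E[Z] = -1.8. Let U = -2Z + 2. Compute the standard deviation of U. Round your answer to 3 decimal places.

Var(-2Z + 2) = (-2)²·12.7 = 50.8
SD(U) = √50.8 ≈ 7.127

7.127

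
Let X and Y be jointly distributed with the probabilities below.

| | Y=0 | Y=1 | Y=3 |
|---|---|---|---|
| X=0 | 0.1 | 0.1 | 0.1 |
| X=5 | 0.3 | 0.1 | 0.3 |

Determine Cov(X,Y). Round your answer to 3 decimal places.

0.100

E[X] = 3.5,  E[Y] = 1.4
E[XY] = 5
Cov(X,Y) = E[XY] − E[X]E[Y] = 5 − (3.5)(1.4) = 0.1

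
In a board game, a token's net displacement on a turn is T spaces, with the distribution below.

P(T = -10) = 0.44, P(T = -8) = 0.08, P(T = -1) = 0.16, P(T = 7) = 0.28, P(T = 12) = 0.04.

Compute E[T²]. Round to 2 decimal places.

E[T²] = (-10)²(0.44) + (-8)²(0.08) + (-1)²(0.16) + (7)²(0.28) + (12)²(0.04) = 68.76

68.76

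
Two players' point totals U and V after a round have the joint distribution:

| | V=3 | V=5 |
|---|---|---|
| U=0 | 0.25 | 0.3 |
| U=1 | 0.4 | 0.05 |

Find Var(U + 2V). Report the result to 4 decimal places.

3.0275

E[U] = 0.45,  E[V] = 3.7,  E[UV] = 1.45
Var(U) = 0.45 − (0.45)² = 0.2475;  Var(V) = 14.6 − (3.7)² = 0.91
Cov(U,V) = 1.45 − (0.45)(3.7) = -0.215
Var(U + 2V) = (1)²·0.2475 + (2)²·0.91 + 2·(1)·(2)·-0.215 = 3.0275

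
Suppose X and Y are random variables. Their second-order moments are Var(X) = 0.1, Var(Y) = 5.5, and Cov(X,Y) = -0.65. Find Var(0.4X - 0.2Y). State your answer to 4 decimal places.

0.3400

Var(0.4X - 0.2Y) = (0.4)²·Var(X) + (-0.2)²·Var(Y) + 2·(0.4)·(-0.2)·Cov(X,Y)
= 0.16·0.1 + 0.04·5.5 + -0.16·-0.65 = 0.34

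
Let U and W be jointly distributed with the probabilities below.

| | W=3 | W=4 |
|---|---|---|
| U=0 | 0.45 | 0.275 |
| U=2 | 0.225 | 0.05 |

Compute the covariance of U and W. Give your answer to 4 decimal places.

-0.0788

E[U] = 0.55,  E[W] = 3.325
E[UW] = 1.75
cov(U,W) = E[UW] − E[U]E[W] = 1.75 − (0.55)(3.325) = -0.07875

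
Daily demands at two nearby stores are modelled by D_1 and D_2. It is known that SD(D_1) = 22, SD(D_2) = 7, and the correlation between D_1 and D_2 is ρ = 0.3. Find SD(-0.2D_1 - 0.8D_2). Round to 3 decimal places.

Var(D_1) = (22)² = 484;  Var(D_2) = (7)² = 49
Cov(D_1,D_2) = ρ·SD(D_1)·SD(D_2) = 0.3·22·7 = 46.2
Var(-0.2D_1 - 0.8D_2) = (-0.2)²·Var(D_1) + (-0.8)²·Var(D_2) + 2·(-0.2)·(-0.8)·Cov(D_1,D_2)
= 0.04·484 + 0.64·49 + 0.32·46.2 = 65.504
SD(-0.2D_1 - 0.8D_2) = √65.504 ≈ 8.093

8.093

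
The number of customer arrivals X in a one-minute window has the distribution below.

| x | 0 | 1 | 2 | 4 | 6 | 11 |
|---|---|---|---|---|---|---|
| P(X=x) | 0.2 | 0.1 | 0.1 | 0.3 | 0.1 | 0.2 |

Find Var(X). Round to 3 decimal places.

E[X] = (0)(0.2) + (1)(0.1) + (2)(0.1) + (4)(0.3) + (6)(0.1) + (11)(0.2) = 4.3
E[X²] = (0)²(0.2) + (1)²(0.1) + (2)²(0.1) + (4)²(0.3) + (6)²(0.1) + (11)²(0.2) = 33.1
Var(X) = E[X²] − (E[X])² = 33.1 − (4.3)² = 14.61

14.610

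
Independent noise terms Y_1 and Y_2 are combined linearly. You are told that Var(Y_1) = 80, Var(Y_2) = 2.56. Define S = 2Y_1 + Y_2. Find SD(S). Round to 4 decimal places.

17.9600

By independence, Var(S) = (2)²Var(Y_1) + (1)²Var(Y_2)
= (2)²·80 + (1)²·2.56 = 322.56
SD(S) = √322.56 ≈ 17.9600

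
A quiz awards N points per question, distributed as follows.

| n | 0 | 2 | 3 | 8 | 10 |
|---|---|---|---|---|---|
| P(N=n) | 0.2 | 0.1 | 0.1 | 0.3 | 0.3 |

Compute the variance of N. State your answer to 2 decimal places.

E[N] = (0)(0.2) + (2)(0.1) + (3)(0.1) + (8)(0.3) + (10)(0.3) = 5.9
E[N²] = (0)²(0.2) + (2)²(0.1) + (3)²(0.1) + (8)²(0.3) + (10)²(0.3) = 50.5
Var(N) = E[N²] − (E[N])² = 50.5 − (5.9)² = 15.69

15.69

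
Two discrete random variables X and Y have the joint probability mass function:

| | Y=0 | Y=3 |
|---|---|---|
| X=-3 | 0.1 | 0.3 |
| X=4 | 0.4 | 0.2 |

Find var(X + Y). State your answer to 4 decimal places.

E[X] = 1.2,  E[Y] = 1.5,  E[XY] = -0.3
var(X) = 13.2 − (1.2)² = 11.76;  var(Y) = 4.5 − (1.5)² = 2.25
cov(X,Y) = -0.3 − (1.2)(1.5) = -2.1
var(X + Y) = (1)²·11.76 + (1)²·2.25 + 2·(1)·(1)·-2.1 = 9.81

9.8100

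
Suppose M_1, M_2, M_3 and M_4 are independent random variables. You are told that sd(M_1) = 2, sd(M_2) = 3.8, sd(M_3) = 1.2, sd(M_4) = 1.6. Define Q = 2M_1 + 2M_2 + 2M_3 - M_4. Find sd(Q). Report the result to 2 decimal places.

9.06

Var(M_1) = 4, Var(M_2) = 14.44, Var(M_3) = 1.44, Var(M_4) = 2.56
By independence, Var(Q) = (2)²Var(M_1) + (2)²Var(M_2) + (2)²Var(M_3) + (-1)²Var(M_4)
= (2)²·4 + (2)²·14.44 + (2)²·1.44 + (-1)²·2.56 = 82.08
sd(Q) = √82.08 ≈ 9.06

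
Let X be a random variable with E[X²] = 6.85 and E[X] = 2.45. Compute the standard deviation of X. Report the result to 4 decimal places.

var(X) = 6.85 − (2.45)² = 0.8475
sd(X) = √0.8475 ≈ 0.9206

0.9206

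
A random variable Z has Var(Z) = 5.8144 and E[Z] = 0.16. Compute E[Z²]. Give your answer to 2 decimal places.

E[Z²] = Var(Z) + (E[Z])² = 5.8144 + (0.16)² = 5.84

5.84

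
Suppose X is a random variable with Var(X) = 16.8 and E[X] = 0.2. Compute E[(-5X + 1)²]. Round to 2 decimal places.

420.00

E[-5X + 1] = -5·0.2 + 1 = 0
Var(-5X + 1) = (-5)²·16.8 = 420
E[(-5X + 1)²] = Var((-5X + 1)) + (E[(-5X + 1)])² = 420 + (0)² = 420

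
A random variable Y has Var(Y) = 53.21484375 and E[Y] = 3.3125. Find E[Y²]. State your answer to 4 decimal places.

E[Y²] = Var(Y) + (E[Y])² = 53.21484375 + (3.3125)² = 64.1875

64.1875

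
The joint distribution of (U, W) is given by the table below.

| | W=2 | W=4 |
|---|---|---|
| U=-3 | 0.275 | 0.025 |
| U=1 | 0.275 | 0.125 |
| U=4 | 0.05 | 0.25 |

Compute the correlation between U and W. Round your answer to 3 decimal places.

E[U] = 0.7,  E[W] = 2.8
E[UW] = 3.5
Cov(U,W) = E[UW] − E[U]E[W] = 3.5 − (0.7)(2.8) = 1.54
V(U) = 7.41,  V(W) = 0.96
ρ = 1.54 / √(7.41·0.96) ≈ 0.577

0.577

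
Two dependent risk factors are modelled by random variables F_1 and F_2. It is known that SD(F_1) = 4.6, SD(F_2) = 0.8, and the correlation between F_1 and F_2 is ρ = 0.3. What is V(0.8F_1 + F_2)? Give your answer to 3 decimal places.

15.949

V(F_1) = (4.6)² = 21.16;  V(F_2) = (0.8)² = 0.64
cov(F_1,F_2) = ρ·SD(F_1)·SD(F_2) = 0.3·4.6·0.8 = 1.104
V(0.8F_1 + F_2) = (0.8)²·V(F_1) + (1)²·V(F_2) + 2·(0.8)·(1)·cov(F_1,F_2)
= 0.64·21.16 + 1·0.64 + 1.6·1.104 = 15.9488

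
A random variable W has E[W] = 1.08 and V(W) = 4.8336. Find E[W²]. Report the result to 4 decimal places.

6.0000

E[W²] = V(W) + (E[W])² = 4.8336 + (1.08)² = 6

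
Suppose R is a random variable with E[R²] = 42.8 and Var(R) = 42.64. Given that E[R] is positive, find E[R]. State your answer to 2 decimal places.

0.40

(E[R])² = E[R²] − Var(R) = 42.8 − 42.64 = 0.16
E[R] = √0.16 = 0.4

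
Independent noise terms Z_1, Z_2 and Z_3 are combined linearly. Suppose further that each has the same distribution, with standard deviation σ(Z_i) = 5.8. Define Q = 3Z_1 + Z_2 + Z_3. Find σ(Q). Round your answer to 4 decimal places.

19.2364

var(Z_i) = (5.8)² = 33.64
By independence, var(Q) = (3)²var(Z_1) + (1)²var(Z_2) + (1)²var(Z_3)
= (3)²·33.64 + (1)²·33.64 + (1)²·33.64 = 370.04
σ(Q) = √370.04 ≈ 19.2364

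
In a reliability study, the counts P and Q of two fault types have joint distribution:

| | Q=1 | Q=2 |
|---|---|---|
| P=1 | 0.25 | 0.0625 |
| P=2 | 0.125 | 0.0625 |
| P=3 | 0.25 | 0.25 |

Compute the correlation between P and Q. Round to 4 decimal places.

0.2745

E[P] = 2.1875,  E[Q] = 1.375
E[PQ] = 3.125
Cov(P,Q) = E[PQ] − E[P]E[Q] = 3.125 − (2.1875)(1.375) = 0.1171875
V(P) = 0.77734375,  V(Q) = 0.234375
ρ = 0.1171875 / √(0.77734375·0.234375) ≈ 0.2745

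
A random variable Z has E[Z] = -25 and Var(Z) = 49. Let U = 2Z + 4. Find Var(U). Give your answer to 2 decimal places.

196.00

Var(2Z + 4) = (2)²·Var(Z) = 4·49 = 196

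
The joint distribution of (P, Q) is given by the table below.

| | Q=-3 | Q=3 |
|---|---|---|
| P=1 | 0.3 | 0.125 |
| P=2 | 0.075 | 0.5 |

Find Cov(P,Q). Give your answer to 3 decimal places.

0.844

E[P] = 1.575,  E[Q] = 0.75
E[PQ] = 2.025
Cov(P,Q) = E[PQ] − E[P]E[Q] = 2.025 − (1.575)(0.75) = 0.84375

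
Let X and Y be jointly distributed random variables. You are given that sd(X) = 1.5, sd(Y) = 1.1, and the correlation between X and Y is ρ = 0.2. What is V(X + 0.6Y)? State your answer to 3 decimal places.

3.082

V(X) = (1.5)² = 2.25;  V(Y) = (1.1)² = 1.21
Cov(X,Y) = ρ·sd(X)·sd(Y) = 0.2·1.5·1.1 = 0.33
V(X + 0.6Y) = (1)²·V(X) + (0.6)²·V(Y) + 2·(1)·(0.6)·Cov(X,Y)
= 1·2.25 + 0.36·1.21 + 1.2·0.33 = 3.0816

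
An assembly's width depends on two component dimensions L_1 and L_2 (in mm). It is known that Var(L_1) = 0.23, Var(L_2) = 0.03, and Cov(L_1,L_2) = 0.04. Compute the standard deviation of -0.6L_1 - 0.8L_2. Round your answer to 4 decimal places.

Var(-0.6L_1 - 0.8L_2) = (-0.6)²·Var(L_1) + (-0.8)²·Var(L_2) + 2·(-0.6)·(-0.8)·Cov(L_1,L_2)
= 0.36·0.23 + 0.64·0.03 + 0.96·0.04 = 0.1404
sd(-0.6L_1 - 0.8L_2) = √0.1404 ≈ 0.3747

0.3747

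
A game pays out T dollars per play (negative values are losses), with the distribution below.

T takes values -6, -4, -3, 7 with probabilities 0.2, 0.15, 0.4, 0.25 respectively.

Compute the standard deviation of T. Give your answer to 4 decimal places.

E[T] = (-6)(0.2) + (-4)(0.15) + (-3)(0.4) + (7)(0.25) = -1.25
E[T²] = (-6)²(0.2) + (-4)²(0.15) + (-3)²(0.4) + (7)²(0.25) = 25.45
var(T) = E[T²] − (E[T])² = 25.45 − (-1.25)² = 23.8875
SD(T) = √23.8875 ≈ 4.8875

4.8875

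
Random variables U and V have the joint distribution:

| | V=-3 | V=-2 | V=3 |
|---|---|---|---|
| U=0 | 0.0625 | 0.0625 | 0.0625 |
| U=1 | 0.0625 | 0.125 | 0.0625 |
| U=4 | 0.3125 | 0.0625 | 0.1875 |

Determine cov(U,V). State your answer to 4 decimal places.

-0.0625

E[U] = 2.5,  E[V] = -0.875
E[UV] = -2.25
cov(U,V) = E[UV] − E[U]E[V] = -2.25 − (2.5)(-0.875) = -0.0625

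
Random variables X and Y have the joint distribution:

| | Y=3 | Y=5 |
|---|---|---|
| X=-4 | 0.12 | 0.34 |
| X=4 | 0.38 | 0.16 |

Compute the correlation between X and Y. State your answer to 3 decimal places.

-0.441

E[X] = 0.32,  E[Y] = 4
E[XY] = -0.48
Cov(X,Y) = E[XY] − E[X]E[Y] = -0.48 − (0.32)(4) = -1.76
Var(X) = 15.8976,  Var(Y) = 1
ρ = -1.76 / √(15.8976·1) ≈ -0.441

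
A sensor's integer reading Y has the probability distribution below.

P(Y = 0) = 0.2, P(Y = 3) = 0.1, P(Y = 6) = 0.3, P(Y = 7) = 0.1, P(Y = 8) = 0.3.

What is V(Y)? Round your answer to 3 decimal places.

E[Y] = (0)(0.2) + (3)(0.1) + (6)(0.3) + (7)(0.1) + (8)(0.3) = 5.2
E[Y²] = (0)²(0.2) + (3)²(0.1) + (6)²(0.3) + (7)²(0.1) + (8)²(0.3) = 35.8
V(Y) = E[Y²] − (E[Y])² = 35.8 − (5.2)² = 8.76

8.760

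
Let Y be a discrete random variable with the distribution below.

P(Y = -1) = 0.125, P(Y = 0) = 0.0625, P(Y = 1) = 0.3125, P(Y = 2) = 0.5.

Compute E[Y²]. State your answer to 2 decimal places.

E[Y²] = (-1)²(0.125) + (0)²(0.0625) + (1)²(0.3125) + (2)²(0.5) = 2.4375

2.44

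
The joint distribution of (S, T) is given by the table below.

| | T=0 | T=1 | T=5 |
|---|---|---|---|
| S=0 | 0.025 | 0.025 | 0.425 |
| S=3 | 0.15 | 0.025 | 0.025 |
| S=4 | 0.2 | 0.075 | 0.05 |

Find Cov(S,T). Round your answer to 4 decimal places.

-3.2375

E[S] = 1.9,  E[T] = 2.625
E[ST] = 1.75
Cov(S,T) = E[ST] − E[S]E[T] = 1.75 − (1.9)(2.625) = -3.2375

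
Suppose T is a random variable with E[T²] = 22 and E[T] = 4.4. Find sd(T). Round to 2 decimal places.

Var(T) = 22 − (4.4)² = 2.64
sd(T) = √2.64 ≈ 1.62

1.62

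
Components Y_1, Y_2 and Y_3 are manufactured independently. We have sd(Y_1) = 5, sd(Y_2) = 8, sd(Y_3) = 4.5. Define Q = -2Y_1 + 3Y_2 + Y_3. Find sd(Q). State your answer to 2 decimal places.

Var(Y_1) = 25, Var(Y_2) = 64, Var(Y_3) = 20.25
By independence, Var(Q) = (-2)²Var(Y_1) + (3)²Var(Y_2) + (1)²Var(Y_3)
= (-2)²·25 + (3)²·64 + (1)²·20.25 = 696.25
sd(Q) = √696.25 ≈ 26.39

26.39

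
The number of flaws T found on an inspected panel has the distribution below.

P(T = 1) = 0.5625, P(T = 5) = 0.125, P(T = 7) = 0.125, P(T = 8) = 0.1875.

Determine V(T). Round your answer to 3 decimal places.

E[T] = (1)(0.5625) + (5)(0.125) + (7)(0.125) + (8)(0.1875) = 3.5625
E[T²] = (1)²(0.5625) + (5)²(0.125) + (7)²(0.125) + (8)²(0.1875) = 21.8125
V(T) = E[T²] − (E[T])² = 21.8125 − (3.5625)² = 9.12109375

9.121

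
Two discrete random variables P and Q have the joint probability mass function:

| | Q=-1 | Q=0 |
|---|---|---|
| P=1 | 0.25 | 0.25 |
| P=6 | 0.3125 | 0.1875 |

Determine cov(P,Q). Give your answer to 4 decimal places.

E[P] = 3.5,  E[Q] = -0.5625
E[PQ] = -2.125
cov(P,Q) = E[PQ] − E[P]E[Q] = -2.125 − (3.5)(-0.5625) = -0.15625

-0.1563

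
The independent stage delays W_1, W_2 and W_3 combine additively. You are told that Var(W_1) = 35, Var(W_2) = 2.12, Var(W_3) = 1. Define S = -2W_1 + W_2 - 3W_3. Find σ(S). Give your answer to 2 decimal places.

By independence, Var(S) = (-2)²Var(W_1) + (1)²Var(W_2) + (-3)²Var(W_3)
= (-2)²·35 + (1)²·2.12 + (-3)²·1 = 151.12
σ(S) = √151.12 ≈ 12.29

12.29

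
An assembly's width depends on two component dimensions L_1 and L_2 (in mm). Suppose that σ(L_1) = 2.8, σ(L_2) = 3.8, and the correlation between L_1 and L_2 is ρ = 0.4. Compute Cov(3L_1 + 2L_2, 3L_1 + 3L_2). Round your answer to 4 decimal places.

221.0400

Var(L_1) = (2.8)² = 7.84;  Var(L_2) = (3.8)² = 14.44
Cov(L_1,L_2) = ρ·σ(L_1)·σ(L_2) = 0.4·2.8·3.8 = 4.256
Cov(3L_1 + 2L_2, 3L_1 + 3L_2) = (3)(3)Var(L_1) + (2)(3)Var(L_2) + [(3)(3) + (2)(3)]Cov(L_1,L_2)
= 9·7.84 + 6·14.44 + 15·4.256 = 221.04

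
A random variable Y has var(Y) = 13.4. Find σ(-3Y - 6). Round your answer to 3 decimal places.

var(-3Y - 6) = (-3)²·13.4 = 120.6
σ(-3Y - 6) = √120.6 ≈ 10.982

10.982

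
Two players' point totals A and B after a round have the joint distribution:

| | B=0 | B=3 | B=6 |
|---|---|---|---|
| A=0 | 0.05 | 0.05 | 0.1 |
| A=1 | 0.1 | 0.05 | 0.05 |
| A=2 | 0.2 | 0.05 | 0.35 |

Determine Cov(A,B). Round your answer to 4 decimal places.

E[A] = 1.4,  E[B] = 3.45
E[AB] = 4.95
Cov(A,B) = E[AB] − E[A]E[B] = 4.95 − (1.4)(3.45) = 0.12

0.1200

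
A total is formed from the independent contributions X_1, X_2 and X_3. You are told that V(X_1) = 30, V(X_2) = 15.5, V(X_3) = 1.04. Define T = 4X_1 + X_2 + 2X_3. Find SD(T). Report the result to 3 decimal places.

By independence, V(T) = (4)²V(X_1) + (1)²V(X_2) + (2)²V(X_3)
= (4)²·30 + (1)²·15.5 + (2)²·1.04 = 499.66
SD(T) = √499.66 ≈ 22.353

22.353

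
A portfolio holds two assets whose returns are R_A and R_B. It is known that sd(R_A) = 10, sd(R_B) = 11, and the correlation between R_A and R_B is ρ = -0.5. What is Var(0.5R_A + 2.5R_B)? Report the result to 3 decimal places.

643.750

Var(R_A) = (10)² = 100;  Var(R_B) = (11)² = 121
Cov(R_A,R_B) = ρ·sd(R_A)·sd(R_B) = -0.5·10·11 = -55
Var(0.5R_A + 2.5R_B) = (0.5)²·Var(R_A) + (2.5)²·Var(R_B) + 2·(0.5)·(2.5)·Cov(R_A,R_B)
= 0.25·100 + 6.25·121 + 2.5·-55 = 643.75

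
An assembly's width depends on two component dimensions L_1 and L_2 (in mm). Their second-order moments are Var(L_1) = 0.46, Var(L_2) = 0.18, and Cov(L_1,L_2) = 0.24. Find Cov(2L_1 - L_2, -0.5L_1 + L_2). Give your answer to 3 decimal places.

Cov(2L_1 - L_2, -0.5L_1 + L_2) = (2)(-0.5)Var(L_1) + (-1)(1)Var(L_2) + [(2)(1) + (-1)(-0.5)]Cov(L_1,L_2)
= -1·0.46 + -1·0.18 + 2.5·0.24 = -0.04

-0.040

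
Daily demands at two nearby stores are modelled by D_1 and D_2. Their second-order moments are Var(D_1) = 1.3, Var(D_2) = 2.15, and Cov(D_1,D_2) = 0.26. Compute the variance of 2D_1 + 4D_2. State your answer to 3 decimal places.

43.760

Var(2D_1 + 4D_2) = (2)²·Var(D_1) + (4)²·Var(D_2) + 2·(2)·(4)·Cov(D_1,D_2)
= 4·1.3 + 16·2.15 + 16·0.26 = 43.76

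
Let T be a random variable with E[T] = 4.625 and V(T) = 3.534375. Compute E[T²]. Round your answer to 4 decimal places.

E[T²] = V(T) + (E[T])² = 3.534375 + (4.625)² = 24.925

24.9250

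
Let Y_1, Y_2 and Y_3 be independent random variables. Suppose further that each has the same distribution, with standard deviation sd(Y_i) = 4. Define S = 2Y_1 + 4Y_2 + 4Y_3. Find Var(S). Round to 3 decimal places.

Var(Y_i) = (4)² = 16
By independence, Var(S) = (2)²Var(Y_1) + (4)²Var(Y_2) + (4)²Var(Y_3)
= (2)²·16 + (4)²·16 + (4)²·16 = 576

576.000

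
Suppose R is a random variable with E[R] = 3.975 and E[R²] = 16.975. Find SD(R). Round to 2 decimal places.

1.08

V(R) = 16.975 − (3.975)² = 1.174375
SD(R) = √1.174375 ≈ 1.08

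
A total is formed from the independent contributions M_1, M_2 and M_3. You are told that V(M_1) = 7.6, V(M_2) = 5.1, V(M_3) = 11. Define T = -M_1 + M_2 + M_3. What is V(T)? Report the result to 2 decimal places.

By independence, V(T) = (-1)²V(M_1) + (1)²V(M_2) + (1)²V(M_3)
= (-1)²·7.6 + (1)²·5.1 + (1)²·11 = 23.7

23.70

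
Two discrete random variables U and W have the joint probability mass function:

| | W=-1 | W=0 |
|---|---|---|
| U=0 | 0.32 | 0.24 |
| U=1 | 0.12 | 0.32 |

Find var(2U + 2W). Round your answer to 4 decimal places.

2.5600

E[U] = 0.44,  E[W] = -0.44,  E[UW] = -0.12
var(U) = 0.44 − (0.44)² = 0.2464;  var(W) = 0.44 − (-0.44)² = 0.2464
Cov(U,W) = -0.12 − (0.44)(-0.44) = 0.0736
var(2U + 2W) = (2)²·0.2464 + (2)²·0.2464 + 2·(2)·(2)·0.0736 = 2.56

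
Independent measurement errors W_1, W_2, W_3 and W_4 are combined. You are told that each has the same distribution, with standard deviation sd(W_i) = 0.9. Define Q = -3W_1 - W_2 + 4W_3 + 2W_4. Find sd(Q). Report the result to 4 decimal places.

4.9295

Var(W_i) = (0.9)² = 0.81
By independence, Var(Q) = (-3)²Var(W_1) + (-1)²Var(W_2) + (4)²Var(W_3) + (2)²Var(W_4)
= (-3)²·0.81 + (-1)²·0.81 + (4)²·0.81 + (2)²·0.81 = 24.3
sd(Q) = √24.3 ≈ 4.9295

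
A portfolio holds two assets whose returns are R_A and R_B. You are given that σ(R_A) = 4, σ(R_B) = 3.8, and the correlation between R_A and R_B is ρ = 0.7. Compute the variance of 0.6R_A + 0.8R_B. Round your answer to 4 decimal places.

25.2160

V(R_A) = (4)² = 16;  V(R_B) = (3.8)² = 14.44
Cov(R_A,R_B) = ρ·σ(R_A)·σ(R_B) = 0.7·4·3.8 = 10.64
V(0.6R_A + 0.8R_B) = (0.6)²·V(R_A) + (0.8)²·V(R_B) + 2·(0.6)·(0.8)·Cov(R_A,R_B)
= 0.36·16 + 0.64·14.44 + 0.96·10.64 = 25.216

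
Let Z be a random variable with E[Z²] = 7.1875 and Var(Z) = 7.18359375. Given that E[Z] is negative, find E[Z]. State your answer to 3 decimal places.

(E[Z])² = E[Z²] − Var(Z) = 7.1875 − 7.18359375 = 0.00390625
E[Z] = −√0.00390625 = -0.0625

-0.063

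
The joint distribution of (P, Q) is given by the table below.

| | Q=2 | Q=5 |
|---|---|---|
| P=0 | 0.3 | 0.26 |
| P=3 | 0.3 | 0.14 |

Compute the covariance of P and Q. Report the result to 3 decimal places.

E[P] = 1.32,  E[Q] = 3.2
E[PQ] = 3.9
cov(P,Q) = E[PQ] − E[P]E[Q] = 3.9 − (1.32)(3.2) = -0.324

-0.324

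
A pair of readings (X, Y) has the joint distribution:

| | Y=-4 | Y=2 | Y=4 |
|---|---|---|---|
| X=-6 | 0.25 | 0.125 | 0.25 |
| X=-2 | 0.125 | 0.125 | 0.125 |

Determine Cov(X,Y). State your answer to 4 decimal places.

E[X] = -4.5,  E[Y] = 0.5
E[XY] = -2
Cov(X,Y) = E[XY] − E[X]E[Y] = -2 − (-4.5)(0.5) = 0.25

0.2500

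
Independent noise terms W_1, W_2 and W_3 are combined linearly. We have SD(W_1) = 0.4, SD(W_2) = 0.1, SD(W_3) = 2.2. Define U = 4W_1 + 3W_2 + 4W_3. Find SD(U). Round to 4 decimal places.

8.9493

V(W_1) = 0.16, V(W_2) = 0.01, V(W_3) = 4.84
By independence, V(U) = (4)²V(W_1) + (3)²V(W_2) + (4)²V(W_3)
= (4)²·0.16 + (3)²·0.01 + (4)²·4.84 = 80.09
SD(U) = √80.09 ≈ 8.9493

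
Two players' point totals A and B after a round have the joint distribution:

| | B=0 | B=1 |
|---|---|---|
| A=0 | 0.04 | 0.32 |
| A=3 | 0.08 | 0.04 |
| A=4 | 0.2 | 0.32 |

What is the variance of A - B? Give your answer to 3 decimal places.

E[A] = 2.44,  E[B] = 0.68,  E[AB] = 1.4
V(A) = 9.4 − (2.44)² = 3.4464;  V(B) = 0.68 − (0.68)² = 0.2176
Cov(A,B) = 1.4 − (2.44)(0.68) = -0.2592
V(A - B) = (1)²·3.4464 + (-1)²·0.2176 + 2·(1)·(-1)·-0.2592 = 4.1824

4.182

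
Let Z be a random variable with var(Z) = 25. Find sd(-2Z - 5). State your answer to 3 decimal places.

var(-2Z - 5) = (-2)²·25 = 100
sd(-2Z - 5) = √100 ≈ 10.000

10.000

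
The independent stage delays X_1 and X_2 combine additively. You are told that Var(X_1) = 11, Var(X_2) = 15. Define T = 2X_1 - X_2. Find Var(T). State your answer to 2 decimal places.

59.00

By independence, Var(T) = (2)²Var(X_1) + (-1)²Var(X_2)
= (2)²·11 + (-1)²·15 = 59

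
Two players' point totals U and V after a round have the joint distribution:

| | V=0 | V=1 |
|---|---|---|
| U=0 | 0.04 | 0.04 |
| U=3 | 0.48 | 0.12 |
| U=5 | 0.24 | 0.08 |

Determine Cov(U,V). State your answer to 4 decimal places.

E[U] = 3.4,  E[V] = 0.24
E[UV] = 0.76
Cov(U,V) = E[UV] − E[U]E[V] = 0.76 − (3.4)(0.24) = -0.056

-0.0560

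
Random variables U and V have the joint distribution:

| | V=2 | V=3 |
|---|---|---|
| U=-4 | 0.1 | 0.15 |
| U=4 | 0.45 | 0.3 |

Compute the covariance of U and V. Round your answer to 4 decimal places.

E[U] = 2,  E[V] = 2.45
E[UV] = 4.6
Cov(U,V) = E[UV] − E[U]E[V] = 4.6 − (2)(2.45) = -0.3

-0.3000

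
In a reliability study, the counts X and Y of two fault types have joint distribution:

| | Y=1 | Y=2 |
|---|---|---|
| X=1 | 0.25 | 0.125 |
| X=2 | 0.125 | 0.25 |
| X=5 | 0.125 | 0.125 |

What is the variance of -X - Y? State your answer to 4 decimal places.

E[X] = 2.375,  E[Y] = 1.5,  E[XY] = 3.625
var(X) = 8.125 − (2.375)² = 2.484375;  var(Y) = 2.5 − (1.5)² = 0.25
Cov(X,Y) = 3.625 − (2.375)(1.5) = 0.0625
var(-X - Y) = (-1)²·2.484375 + (-1)²·0.25 + 2·(-1)·(-1)·0.0625 = 2.859375

2.8594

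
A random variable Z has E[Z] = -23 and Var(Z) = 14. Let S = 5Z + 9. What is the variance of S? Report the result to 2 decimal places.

350.00

Var(5Z + 9) = (5)²·Var(Z) = 25·14 = 350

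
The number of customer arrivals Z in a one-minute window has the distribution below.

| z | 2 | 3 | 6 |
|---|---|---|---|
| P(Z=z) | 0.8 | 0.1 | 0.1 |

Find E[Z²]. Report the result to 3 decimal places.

7.700

E[Z²] = (2)²(0.8) + (3)²(0.1) + (6)²(0.1) = 7.7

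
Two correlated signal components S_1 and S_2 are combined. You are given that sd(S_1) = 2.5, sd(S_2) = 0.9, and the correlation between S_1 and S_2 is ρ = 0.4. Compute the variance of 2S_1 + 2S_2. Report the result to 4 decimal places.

Var(S_1) = (2.5)² = 6.25;  Var(S_2) = (0.9)² = 0.81
Cov(S_1,S_2) = ρ·sd(S_1)·sd(S_2) = 0.4·2.5·0.9 = 0.9
Var(2S_1 + 2S_2) = (2)²·Var(S_1) + (2)²·Var(S_2) + 2·(2)·(2)·Cov(S_1,S_2)
= 4·6.25 + 4·0.81 + 8·0.9 = 35.44

35.4400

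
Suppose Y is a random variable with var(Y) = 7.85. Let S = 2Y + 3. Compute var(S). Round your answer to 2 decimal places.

31.40

var(2Y + 3) = (2)²·var(Y) = 4·7.85 = 31.4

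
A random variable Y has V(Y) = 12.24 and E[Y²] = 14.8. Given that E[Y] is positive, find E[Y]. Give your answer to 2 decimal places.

(E[Y])² = E[Y²] − V(Y) = 14.8 − 12.24 = 2.56
E[Y] = √2.56 = 1.6

1.60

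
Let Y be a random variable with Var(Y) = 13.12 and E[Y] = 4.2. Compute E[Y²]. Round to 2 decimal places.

30.76

E[Y²] = Var(Y) + (E[Y])² = 13.12 + (4.2)² = 30.76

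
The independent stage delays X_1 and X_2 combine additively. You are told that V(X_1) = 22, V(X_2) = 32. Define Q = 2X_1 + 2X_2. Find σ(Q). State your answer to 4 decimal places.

14.6969

By independence, V(Q) = (2)²V(X_1) + (2)²V(X_2)
= (2)²·22 + (2)²·32 = 216
σ(Q) = √216 ≈ 14.6969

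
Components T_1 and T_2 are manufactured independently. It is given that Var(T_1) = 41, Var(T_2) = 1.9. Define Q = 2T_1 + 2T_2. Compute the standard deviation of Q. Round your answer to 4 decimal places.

13.0996

By independence, Var(Q) = (2)²Var(T_1) + (2)²Var(T_2)
= (2)²·41 + (2)²·1.9 = 171.6
SD(Q) = √171.6 ≈ 13.0996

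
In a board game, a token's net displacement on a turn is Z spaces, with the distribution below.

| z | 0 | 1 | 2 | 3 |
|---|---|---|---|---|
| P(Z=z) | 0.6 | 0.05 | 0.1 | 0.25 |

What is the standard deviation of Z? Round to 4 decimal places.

E[Z] = (0)(0.6) + (1)(0.05) + (2)(0.1) + (3)(0.25) = 1
E[Z²] = (0)²(0.6) + (1)²(0.05) + (2)²(0.1) + (3)²(0.25) = 2.7
V(Z) = E[Z²] − (E[Z])² = 2.7 − (1)² = 1.7
σ(Z) = √1.7 ≈ 1.3038

1.3038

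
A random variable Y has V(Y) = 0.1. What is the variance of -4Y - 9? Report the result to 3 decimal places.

V(-4Y - 9) = (-4)²·V(Y) = 16·0.1 = 1.6

1.600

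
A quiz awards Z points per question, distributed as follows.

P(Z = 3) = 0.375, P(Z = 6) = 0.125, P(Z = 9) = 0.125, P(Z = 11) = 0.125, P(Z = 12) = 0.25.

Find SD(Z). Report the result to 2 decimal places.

E[Z] = (3)(0.375) + (6)(0.125) + (9)(0.125) + (11)(0.125) + (12)(0.25) = 7.375
E[Z²] = (3)²(0.375) + (6)²(0.125) + (9)²(0.125) + (11)²(0.125) + (12)²(0.25) = 69.125
V(Z) = E[Z²] − (E[Z])² = 69.125 − (7.375)² = 14.734375
SD(Z) = √14.734375 ≈ 3.84

3.84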